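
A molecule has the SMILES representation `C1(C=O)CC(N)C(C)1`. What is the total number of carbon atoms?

6

Atom tally by fragment:
  cyclobutane ring core → C:4 H:8
  (− 3 ring H displaced by substituents)
  + CHO → C:1 H:1 O:1
  + NH2 → N:1 H:2
  + CH3 → C:1 H:3
Element totals:
  C: 6
  H: 11
  N: 1
  O: 1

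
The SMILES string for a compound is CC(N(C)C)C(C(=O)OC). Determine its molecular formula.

C7H15NO2

Atom tally by fragment:
  CH3 → C:1 H:3
  CH(N(CH3)2) → C:3 H:7 N:1
  CH2COOCH3 → C:3 H:5 O:2
Element totals:
  C: 7
  H: 15
  N: 1
  O: 2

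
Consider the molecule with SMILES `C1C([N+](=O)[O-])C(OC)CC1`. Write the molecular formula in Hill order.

Atom tally by fragment:
  cyclopentane ring core → C:5 H:10
  (− 2 ring H displaced by substituents)
  + NO2 → N:1 O:2
  + OCH3 → C:1 H:3 O:1
Element totals:
  C: 6
  H: 11
  N: 1
  O: 3

C6H11NO3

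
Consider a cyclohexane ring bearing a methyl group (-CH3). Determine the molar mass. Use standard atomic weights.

Atom tally by fragment:
  cyclohexane ring core → C:6 H:12
  (− 1 ring H displaced by substituents)
  + CH3 → C:1 H:3
Element totals:
  C: 7
  H: 14
Molecular formula: C7H14.
  M = 7(12.011) + 14(1.008)
    = 84.077 + 14.112 = 98.189

98.19 g/mol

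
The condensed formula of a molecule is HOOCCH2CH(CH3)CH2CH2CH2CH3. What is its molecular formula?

Atom tally by fragment:
  HOOCCH2 → C:2 H:3 O:2
  CH(CH3) → C:2 H:4
  CH2 → C:1 H:2
  CH2 → C:1 H:2
  CH2 → C:1 H:2
  CH3 → C:1 H:3
Element totals:
  C: 8
  H: 16
  O: 2

C8H16O2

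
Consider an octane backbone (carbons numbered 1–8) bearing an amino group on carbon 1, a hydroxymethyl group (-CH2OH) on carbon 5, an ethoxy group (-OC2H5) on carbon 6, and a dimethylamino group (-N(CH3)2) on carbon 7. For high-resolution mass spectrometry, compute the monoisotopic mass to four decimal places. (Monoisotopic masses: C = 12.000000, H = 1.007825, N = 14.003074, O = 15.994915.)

246.2307

Atom tally by fragment:
  H2NCH2 → C:1 H:4 N:1
  CH2 → C:1 H:2
  CH2 → C:1 H:2
  CH2 → C:1 H:2
  CH(CH2OH) → C:2 H:4 O:1
  CH(OC2H5) → C:3 H:6 O:1
  CH(N(CH3)2) → C:3 H:7 N:1
  CH3 → C:1 H:3
Element totals:
  C: 13
  H: 30
  N: 2
  O: 2
Molecular formula: C13H30N2O2.
  M = 13(12.0) + 30(1.007825) + 2(14.003074) + 2(15.994915)
    = 156.000000 + 30.234750 + 28.006148 + 31.989830 = 246.230728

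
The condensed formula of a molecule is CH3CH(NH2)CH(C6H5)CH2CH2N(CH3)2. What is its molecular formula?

Atom tally by fragment:
  CH3 → C:1 H:3
  CH(NH2) → C:1 H:3 N:1
  CH(C6H5) → C:7 H:6
  CH2 → C:1 H:2
  CH2N(CH3)2 → C:3 H:8 N:1
Element totals:
  C: 13
  H: 22
  N: 2

C13H22N2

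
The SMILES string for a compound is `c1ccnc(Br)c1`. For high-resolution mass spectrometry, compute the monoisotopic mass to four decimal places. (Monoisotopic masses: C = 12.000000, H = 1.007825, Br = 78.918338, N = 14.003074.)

Atom tally by fragment:
  pyridine ring core → C:5 H:5 N:1
  (− 1 ring H displaced by substituents)
  + Br → Br:1
Element totals:
  C: 5
  H: 4
  Br: 1
  N: 1
Molecular formula: C5H4BrN.
  M = 5(12.0) + 4(1.007825) + 78.918338 + 14.003074
    = 60.000000 + 4.031300 + 78.918338 + 14.003074 = 156.952712

156.9527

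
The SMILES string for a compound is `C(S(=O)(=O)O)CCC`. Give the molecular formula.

C4H10O3S

Atom tally by fragment:
  HO3SCH2 → C:1 H:3 S:1 O:3
  CH2 → C:1 H:2
  CH2 → C:1 H:2
  CH3 → C:1 H:3
Element totals:
  C: 4
  H: 10
  O: 3
  S: 1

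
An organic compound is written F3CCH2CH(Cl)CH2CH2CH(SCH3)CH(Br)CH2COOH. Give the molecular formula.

C10H15BrClF3O2S

Element totals:
  C: 10
  H: 15
  Br: 1
  Cl: 1
  F: 3
  O: 2
  S: 1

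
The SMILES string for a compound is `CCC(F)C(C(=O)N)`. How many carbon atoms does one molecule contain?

5

Atom tally by fragment:
  CH3 → C:1 H:3
  CH2 → C:1 H:2
  CH(F) → C:1 H:1 F:1
  CH2CONH2 → C:2 H:4 O:1 N:1
Element totals:
  C: 5
  H: 10
  F: 1
  N: 1
  O: 1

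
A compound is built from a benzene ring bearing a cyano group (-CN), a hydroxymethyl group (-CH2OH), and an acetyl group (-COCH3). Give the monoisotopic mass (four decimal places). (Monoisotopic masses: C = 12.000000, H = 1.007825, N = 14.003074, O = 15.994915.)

175.0633

Atom tally by fragment:
  benzene ring core → C:6 H:6
  (− 3 ring H displaced by substituents)
  + CN → C:1 N:1
  + CH2OH → C:1 H:3 O:1
  + COCH3 → C:2 H:3 O:1
Element totals:
  C: 10
  H: 9
  N: 1
  O: 2
Molecular formula: C10H9NO2.
  M = 10(12.0) + 9(1.007825) + 14.003074 + 2(15.994915)
    = 120.000000 + 9.070425 + 14.003074 + 31.989830 = 175.063329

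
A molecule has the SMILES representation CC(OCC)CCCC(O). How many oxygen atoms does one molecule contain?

2

Atom tally by fragment:
  CH3 → C:1 H:3
  CH(OC2H5) → C:3 H:6 O:1
  CH2 → C:1 H:2
  CH2 → C:1 H:2
  CH2 → C:1 H:2
  CH2OH → C:1 H:3 O:1
Element totals:
  C: 8
  H: 18
  O: 2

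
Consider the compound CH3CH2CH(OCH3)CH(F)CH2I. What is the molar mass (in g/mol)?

246.06 g/mol

Element totals:
  C: 6
  H: 12
  F: 1
  I: 1
  O: 1
Molecular formula: C6H12FIO.
  M = 6(12.011) + 12(1.008) + 18.998 + 126.904 + 15.999
    = 72.066 + 12.096 + 18.998 + 126.904 + 15.999 = 246.063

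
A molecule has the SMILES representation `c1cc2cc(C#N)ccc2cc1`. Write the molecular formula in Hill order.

C11H7N

Atom tally by fragment:
  naphthalene ring system core → C:10 H:8
  (− 1 ring H displaced by substituents)
  + CN → C:1 N:1
Element totals:
  C: 11
  H: 7
  N: 1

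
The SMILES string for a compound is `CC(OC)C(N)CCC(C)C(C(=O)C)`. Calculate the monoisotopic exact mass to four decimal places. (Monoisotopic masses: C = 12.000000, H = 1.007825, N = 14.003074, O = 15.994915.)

Atom tally by fragment:
  CH3 → C:1 H:3
  CH(OCH3) → C:2 H:4 O:1
  CH(NH2) → C:1 H:3 N:1
  CH2 → C:1 H:2
  CH2 → C:1 H:2
  CH(CH3) → C:2 H:4
  CH2COCH3 → C:3 H:5 O:1
Element totals:
  C: 11
  H: 23
  N: 1
  O: 2
Molecular formula: C11H23NO2.
  M = 11(12.0) + 23(1.007825) + 14.003074 + 2(15.994915)
    = 132.000000 + 23.179975 + 14.003074 + 31.989830 = 201.172879

201.1729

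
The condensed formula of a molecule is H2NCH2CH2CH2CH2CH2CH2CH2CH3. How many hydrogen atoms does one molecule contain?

Element totals:
  C: 8
  H: 19
  N: 1

19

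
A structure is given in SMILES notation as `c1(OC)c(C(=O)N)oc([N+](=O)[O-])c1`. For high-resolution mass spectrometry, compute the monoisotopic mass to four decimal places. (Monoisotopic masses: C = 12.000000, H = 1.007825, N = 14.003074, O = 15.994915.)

Atom tally by fragment:
  furan ring core → C:4 H:4 O:1
  (− 3 ring H displaced by substituents)
  + OCH3 → C:1 H:3 O:1
  + CONH2 → C:1 H:2 O:1 N:1
  + NO2 → N:1 O:2
Element totals:
  C: 6
  H: 6
  N: 2
  O: 5
Molecular formula: C6H6N2O5.
  M = 6(12.0) + 6(1.007825) + 2(14.003074) + 5(15.994915)
    = 72.000000 + 6.046950 + 28.006148 + 79.974575 = 186.027673

186.0277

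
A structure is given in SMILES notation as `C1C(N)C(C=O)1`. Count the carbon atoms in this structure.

4

Atom tally by fragment:
  cyclopropane ring core → C:3 H:6
  (− 2 ring H displaced by substituents)
  + NH2 → N:1 H:2
  + CHO → C:1 H:1 O:1
Element totals:
  C: 4
  H: 7
  N: 1
  O: 1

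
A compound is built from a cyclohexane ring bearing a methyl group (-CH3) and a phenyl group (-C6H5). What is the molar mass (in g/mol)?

Atom tally by fragment:
  cyclohexane ring core → C:6 H:12
  (− 2 ring H displaced by substituents)
  + CH3 → C:1 H:3
  + C6H5 → C:6 H:5
Element totals:
  C: 13
  H: 18
Molecular formula: C13H18.
  M = 13(12.011) + 18(1.008)
    = 156.143 + 18.144 = 174.287

174.29 g/mol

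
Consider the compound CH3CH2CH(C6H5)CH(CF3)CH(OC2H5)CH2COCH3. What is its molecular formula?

Element totals:
  C: 17
  H: 23
  F: 3
  O: 2

C17H23F3O2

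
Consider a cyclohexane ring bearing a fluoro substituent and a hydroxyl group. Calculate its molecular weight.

Atom tally by fragment:
  cyclohexane ring core → C:6 H:12
  (− 2 ring H displaced by substituents)
  + F → F:1
  + OH → O:1 H:1
Element totals:
  C: 6
  H: 11
  F: 1
  O: 1
Molecular formula: C6H11FO.
  M = 6(12.011) + 11(1.008) + 18.998 + 15.999
    = 72.066 + 11.088 + 18.998 + 15.999 = 118.151

118.15 g/mol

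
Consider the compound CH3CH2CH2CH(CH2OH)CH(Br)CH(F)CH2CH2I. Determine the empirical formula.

C9H17BrFIO

Atom tally by fragment:
  CH3 → C:1 H:3
  CH2 → C:1 H:2
  CH2 → C:1 H:2
  CH(CH2OH) → C:2 H:4 O:1
  CH(Br) → C:1 H:1 Br:1
  CH(F) → C:1 H:1 F:1
  CH2 → C:1 H:2
  CH2I → C:1 H:2 I:1
Element totals:
  C: 9
  H: 17
  Br: 1
  F: 1
  I: 1
  O: 1
Molecular formula: C9H17BrFIO.
gcd of subscripts (1, 9, 1, 17, 1, 1) = 1, so the empirical formula equals the molecular formula.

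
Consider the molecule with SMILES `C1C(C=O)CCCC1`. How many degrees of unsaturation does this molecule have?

Atom tally by fragment:
  cyclohexane ring core → C:6 H:12
  (− 1 ring H displaced by substituents)
  + CHO → C:1 H:1 O:1
Element totals:
  C: 7
  H: 12
  O: 1
Molecular formula: C7H12O.
DoU = (2C + 2 + N − H − X) / 2 = (2·7 + 2 + 0 − 12 − 0) / 2 = 2.

2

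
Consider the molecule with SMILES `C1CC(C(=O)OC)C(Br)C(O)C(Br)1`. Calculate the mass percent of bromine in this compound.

50.57%

Atom tally by fragment:
  cyclohexane ring core → C:6 H:12
  (− 4 ring H displaced by substituents)
  + COOCH3 → C:2 H:3 O:2
  + Br → Br:1
  + OH → O:1 H:1
  + Br → Br:1
Element totals:
  C: 8
  H: 12
  Br: 2
  O: 3
Molecular formula: C8H12Br2O3.
Molar mass = 315.989 g/mol.
Mass from Br: 2 × 79.904 = 159.808 g/mol.
%Br = 159.808 / 315.989 × 100 = 50.57%.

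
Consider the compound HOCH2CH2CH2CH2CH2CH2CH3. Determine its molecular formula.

Atom tally by fragment:
  HOCH2CH2 → C:2 H:5 O:1
  CH2 → C:1 H:2
  CH2 → C:1 H:2
  CH2 → C:1 H:2
  CH2 → C:1 H:2
  CH3 → C:1 H:3
Element totals:
  C: 7
  H: 16
  O: 1

C7H16O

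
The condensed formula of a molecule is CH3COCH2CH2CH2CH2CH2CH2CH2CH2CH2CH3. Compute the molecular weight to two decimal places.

184.32 g/mol

Atom tally by fragment:
  CH3COCH2 → C:3 H:5 O:1
  CH2 → C:1 H:2
  CH2 → C:1 H:2
  CH2 → C:1 H:2
  CH2 → C:1 H:2
  CH2 → C:1 H:2
  CH2 → C:1 H:2
  CH2 → C:1 H:2
  CH2 → C:1 H:2
  CH3 → C:1 H:3
Element totals:
  C: 12
  H: 24
  O: 1
Molecular formula: C12H24O.
  M = 12(12.011) + 24(1.008) + 15.999
    = 144.132 + 24.192 + 15.999 = 184.323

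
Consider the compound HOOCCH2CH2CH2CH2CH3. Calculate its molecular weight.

Element totals:
  C: 6
  H: 12
  O: 2
Molecular formula: C6H12O2.
  M = 6(12.011) + 12(1.008) + 2(15.999)
    = 72.066 + 12.096 + 31.998 = 116.160

116.16 g/mol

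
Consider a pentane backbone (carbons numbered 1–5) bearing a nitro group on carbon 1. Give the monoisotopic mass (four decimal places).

Atom tally by fragment:
  O2NCH2 → C:1 H:2 N:1 O:2
  CH2 → C:1 H:2
  CH2 → C:1 H:2
  CH2 → C:1 H:2
  CH3 → C:1 H:3
Element totals:
  C: 5
  H: 11
  N: 1
  O: 2
Molecular formula: C5H11NO2.
  M = 5(12.0) + 11(1.007825) + 14.003074 + 2(15.994915)
    = 60.000000 + 11.086075 + 14.003074 + 31.989830 = 117.078979

117.0790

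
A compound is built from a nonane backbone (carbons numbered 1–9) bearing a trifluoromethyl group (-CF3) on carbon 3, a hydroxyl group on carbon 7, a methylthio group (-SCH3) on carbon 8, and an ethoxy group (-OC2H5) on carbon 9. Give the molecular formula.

Atom tally by fragment:
  CH3 → C:1 H:3
  CH2 → C:1 H:2
  CH(CF3) → C:2 H:1 F:3
  CH2 → C:1 H:2
  CH2 → C:1 H:2
  CH2 → C:1 H:2
  CH(OH) → C:1 H:2 O:1
  CH(SCH3) → C:2 H:4 S:1
  CH2OC2H5 → C:3 H:7 O:1
Element totals:
  C: 13
  H: 25
  F: 3
  O: 2
  S: 1

C13H25F3O2S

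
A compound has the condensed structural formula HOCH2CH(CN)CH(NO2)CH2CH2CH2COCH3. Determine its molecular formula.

C9H14N2O4

Atom tally by fragment:
  HOCH2 → C:1 H:3 O:1
  CH(CN) → C:2 H:1 N:1
  CH(NO2) → C:1 H:1 N:1 O:2
  CH2 → C:1 H:2
  CH2 → C:1 H:2
  CH2COCH3 → C:3 H:5 O:1
Element totals:
  C: 9
  H: 14
  N: 2
  O: 4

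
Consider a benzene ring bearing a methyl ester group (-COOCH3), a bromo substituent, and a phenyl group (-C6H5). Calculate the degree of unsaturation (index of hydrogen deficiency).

Atom tally by fragment:
  benzene ring core → C:6 H:6
  (− 3 ring H displaced by substituents)
  + COOCH3 → C:2 H:3 O:2
  + Br → Br:1
  + C6H5 → C:6 H:5
Element totals:
  C: 14
  H: 11
  Br: 1
  O: 2
Molecular formula: C14H11BrO2.
DoU = (2C + 2 + N − H − X) / 2 = (2·14 + 2 + 0 − 11 − 1) / 2 = 9.

9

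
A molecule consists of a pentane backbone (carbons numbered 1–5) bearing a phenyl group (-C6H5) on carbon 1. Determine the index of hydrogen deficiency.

4

Atom tally by fragment:
  C6H5CH2 → C:7 H:7
  CH2 → C:1 H:2
  CH2 → C:1 H:2
  CH2 → C:1 H:2
  CH3 → C:1 H:3
Element totals:
  C: 11
  H: 16
Molecular formula: C11H16.
DoU = (2C + 2 + N − H − X) / 2 = (2·11 + 2 + 0 − 16 − 0) / 2 = 4.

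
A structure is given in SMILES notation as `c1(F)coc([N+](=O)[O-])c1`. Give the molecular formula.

Atom tally by fragment:
  furan ring core → C:4 H:4 O:1
  (− 2 ring H displaced by substituents)
  + F → F:1
  + NO2 → N:1 O:2
Element totals:
  C: 4
  H: 2
  F: 1
  N: 1
  O: 3

C4H2FNO3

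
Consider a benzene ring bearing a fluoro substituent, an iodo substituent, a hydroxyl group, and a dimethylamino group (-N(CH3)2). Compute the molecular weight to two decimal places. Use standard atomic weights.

281.07 g/mol

Atom tally by fragment:
  benzene ring core → C:6 H:6
  (− 4 ring H displaced by substituents)
  + F → F:1
  + I → I:1
  + OH → O:1 H:1
  + N(CH3)2 → N:1 C:2 H:6
Element totals:
  C: 8
  H: 9
  F: 1
  I: 1
  N: 1
  O: 1
Molecular formula: C8H9FINO.
  M = 8(12.011) + 9(1.008) + 18.998 + 126.904 + 14.007 + 15.999
    = 96.088 + 9.072 + 18.998 + 126.904 + 14.007 + 15.999 = 281.068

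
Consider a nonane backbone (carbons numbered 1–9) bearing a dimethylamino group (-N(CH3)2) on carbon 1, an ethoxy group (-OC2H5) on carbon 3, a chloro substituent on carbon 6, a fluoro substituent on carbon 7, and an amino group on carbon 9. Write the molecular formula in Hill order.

Atom tally by fragment:
  (CH3)2NCH2 → C:3 H:8 N:1
  CH2 → C:1 H:2
  CH(OC2H5) → C:3 H:6 O:1
  CH2 → C:1 H:2
  CH2 → C:1 H:2
  CH(Cl) → C:1 H:1 Cl:1
  CH(F) → C:1 H:1 F:1
  CH2 → C:1 H:2
  CH2NH2 → C:1 H:4 N:1
Element totals:
  C: 13
  H: 28
  Cl: 1
  F: 1
  N: 2
  O: 1

C13H28ClFN2O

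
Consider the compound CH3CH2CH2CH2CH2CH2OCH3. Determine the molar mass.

Atom tally by fragment:
  CH3 → C:1 H:3
  CH2 → C:1 H:2
  CH2 → C:1 H:2
  CH2 → C:1 H:2
  CH2 → C:1 H:2
  CH2OCH3 → C:2 H:5 O:1
Element totals:
  C: 7
  H: 16
  O: 1
Molecular formula: C7H16O.
  M = 7(12.011) + 16(1.008) + 15.999
    = 84.077 + 16.128 + 15.999 = 116.204

116.20 g/mol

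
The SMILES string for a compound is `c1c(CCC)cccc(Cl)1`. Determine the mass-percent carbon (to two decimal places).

Atom tally by fragment:
  benzene ring core → C:6 H:6
  (− 2 ring H displaced by substituents)
  + CH2CH2CH3 → C:3 H:7
  + Cl → Cl:1
Element totals:
  C: 9
  H: 11
  Cl: 1
Molecular formula: C9H11Cl.
Molar mass = 154.637 g/mol.
Mass from C: 9 × 12.011 = 108.099 g/mol.
%C = 108.099 / 154.637 × 100 = 69.91%.

69.91%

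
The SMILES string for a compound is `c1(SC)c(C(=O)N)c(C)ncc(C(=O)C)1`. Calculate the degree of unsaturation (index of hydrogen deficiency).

6

Atom tally by fragment:
  pyridine ring core → C:5 H:5 N:1
  (− 4 ring H displaced by substituents)
  + SCH3 → C:1 H:3 S:1
  + CONH2 → C:1 H:2 O:1 N:1
  + CH3 → C:1 H:3
  + COCH3 → C:2 H:3 O:1
Element totals:
  C: 10
  H: 12
  N: 2
  O: 2
  S: 1
Molecular formula: C10H12N2O2S.
DoU = (2C + 2 + N − H − X) / 2 = (2·10 + 2 + 2 − 12 − 0) / 2 = 6.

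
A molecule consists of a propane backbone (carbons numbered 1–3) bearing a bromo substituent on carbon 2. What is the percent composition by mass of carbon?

Atom tally by fragment:
  CH3 → C:1 H:3
  CH(Br) → C:1 H:1 Br:1
  CH3 → C:1 H:3
Element totals:
  C: 3
  H: 7
  Br: 1
Molecular formula: C3H7Br.
Molar mass = 122.993 g/mol.
Mass from C: 3 × 12.011 = 36.033 g/mol.
%C = 36.033 / 122.993 × 100 = 29.30%.

29.30%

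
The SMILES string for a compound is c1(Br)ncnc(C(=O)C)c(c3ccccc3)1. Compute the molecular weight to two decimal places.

Atom tally by fragment:
  pyrimidine ring core → C:4 H:4 N:2
  (− 3 ring H displaced by substituents)
  + Br → Br:1
  + COCH3 → C:2 H:3 O:1
  + C6H5 → C:6 H:5
Element totals:
  C: 12
  H: 9
  Br: 1
  N: 2
  O: 1
Molecular formula: C12H9BrN2O.
  M = 12(12.011) + 9(1.008) + 79.904 + 2(14.007) + 15.999
    = 144.132 + 9.072 + 79.904 + 28.014 + 15.999 = 277.121

277.12 g/mol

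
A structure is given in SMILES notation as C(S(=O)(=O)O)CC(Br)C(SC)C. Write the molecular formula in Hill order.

Atom tally by fragment:
  HO3SCH2 → C:1 H:3 S:1 O:3
  CH2 → C:1 H:2
  CH(Br) → C:1 H:1 Br:1
  CH(SCH3) → C:2 H:4 S:1
  CH3 → C:1 H:3
Element totals:
  C: 6
  H: 13
  Br: 1
  O: 3
  S: 2

C6H13BrO3S2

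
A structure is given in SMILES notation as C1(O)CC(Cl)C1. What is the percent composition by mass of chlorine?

33.27%

Atom tally by fragment:
  cyclobutane ring core → C:4 H:8
  (− 2 ring H displaced by substituents)
  + OH → O:1 H:1
  + Cl → Cl:1
Element totals:
  C: 4
  H: 7
  Cl: 1
  O: 1
Molecular formula: C4H7ClO.
Molar mass = 106.549 g/mol.
Mass from Cl: 1 × 35.45 = 35.450 g/mol.
%Cl = 35.450 / 106.549 × 100 = 33.27%.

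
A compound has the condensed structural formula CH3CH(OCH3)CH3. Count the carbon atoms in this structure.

4

Atom tally by fragment:
  CH3 → C:1 H:3
  CH(OCH3) → C:2 H:4 O:1
  CH3 → C:1 H:3
Element totals:
  C: 4
  H: 10
  O: 1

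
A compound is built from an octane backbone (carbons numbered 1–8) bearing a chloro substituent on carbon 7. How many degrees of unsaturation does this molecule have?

0

Atom tally by fragment:
  CH3 → C:1 H:3
  CH2 → C:1 H:2
  CH2 → C:1 H:2
  CH2 → C:1 H:2
  CH2 → C:1 H:2
  CH2 → C:1 H:2
  CH(Cl) → C:1 H:1 Cl:1
  CH3 → C:1 H:3
Element totals:
  C: 8
  H: 17
  Cl: 1
Molecular formula: C8H17Cl.
DoU = (2C + 2 + N − H − X) / 2 = (2·8 + 2 + 0 − 17 − 1) / 2 = 0.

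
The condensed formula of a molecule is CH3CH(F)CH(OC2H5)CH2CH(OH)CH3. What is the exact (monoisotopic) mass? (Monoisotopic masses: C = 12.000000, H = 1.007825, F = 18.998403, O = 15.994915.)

Atom tally by fragment:
  CH3 → C:1 H:3
  CH(F) → C:1 H:1 F:1
  CH(OC2H5) → C:3 H:6 O:1
  CH2 → C:1 H:2
  CH(OH) → C:1 H:2 O:1
  CH3 → C:1 H:3
Element totals:
  C: 8
  H: 17
  F: 1
  O: 2
Molecular formula: C8H17FO2.
  M = 8(12.0) + 17(1.007825) + 18.998403 + 2(15.994915)
    = 96.000000 + 17.133025 + 18.998403 + 31.989830 = 164.121258

164.1213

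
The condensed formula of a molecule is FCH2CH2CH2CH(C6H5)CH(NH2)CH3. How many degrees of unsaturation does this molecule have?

4

Atom tally by fragment:
  FCH2 → C:1 H:2 F:1
  CH2 → C:1 H:2
  CH2 → C:1 H:2
  CH(C6H5) → C:7 H:6
  CH(NH2) → C:1 H:3 N:1
  CH3 → C:1 H:3
Element totals:
  C: 12
  H: 18
  F: 1
  N: 1
Molecular formula: C12H18FN.
DoU = (2C + 2 + N − H − X) / 2 = (2·12 + 2 + 1 − 18 − 1) / 2 = 4.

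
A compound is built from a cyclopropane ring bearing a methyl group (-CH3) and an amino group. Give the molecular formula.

Atom tally by fragment:
  cyclopropane ring core → C:3 H:6
  (− 2 ring H displaced by substituents)
  + CH3 → C:1 H:3
  + NH2 → N:1 H:2
Element totals:
  C: 4
  H: 9
  N: 1

C4H9N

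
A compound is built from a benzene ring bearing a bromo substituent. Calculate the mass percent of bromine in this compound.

Atom tally by fragment:
  benzene ring core → C:6 H:6
  (− 1 ring H displaced by substituents)
  + Br → Br:1
Element totals:
  C: 6
  H: 5
  Br: 1
Molecular formula: C6H5Br.
Molar mass = 157.010 g/mol.
Mass from Br: 1 × 79.904 = 79.904 g/mol.
%Br = 79.904 / 157.010 × 100 = 50.89%.

50.89%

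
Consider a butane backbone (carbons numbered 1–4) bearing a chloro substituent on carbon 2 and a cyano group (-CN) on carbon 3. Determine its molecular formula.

C5H8ClN

Atom tally by fragment:
  CH3 → C:1 H:3
  CH(Cl) → C:1 H:1 Cl:1
  CH(CN) → C:2 H:1 N:1
  CH3 → C:1 H:3
Element totals:
  C: 5
  H: 8
  Cl: 1
  N: 1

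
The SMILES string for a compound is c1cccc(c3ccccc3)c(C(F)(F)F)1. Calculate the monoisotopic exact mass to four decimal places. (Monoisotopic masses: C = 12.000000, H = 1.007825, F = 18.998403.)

222.0656

Atom tally by fragment:
  benzene ring core → C:6 H:6
  (− 2 ring H displaced by substituents)
  + C6H5 → C:6 H:5
  + CF3 → C:1 F:3
Element totals:
  C: 13
  H: 9
  F: 3
Molecular formula: C13H9F3.
  M = 13(12.0) + 9(1.007825) + 3(18.998403)
    = 156.000000 + 9.070425 + 56.995209 = 222.065634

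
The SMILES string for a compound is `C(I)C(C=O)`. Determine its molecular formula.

C3H5IO

Atom tally by fragment:
  ICH2 → C:1 H:2 I:1
  CH2CHO → C:2 H:3 O:1
Element totals:
  C: 3
  H: 5
  I: 1
  O: 1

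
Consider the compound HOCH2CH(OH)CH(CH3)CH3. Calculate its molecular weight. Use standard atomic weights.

104.15 g/mol

Element totals:
  C: 5
  H: 12
  O: 2
Molecular formula: C5H12O2.
  M = 5(12.011) + 12(1.008) + 2(15.999)
    = 60.055 + 12.096 + 31.998 = 104.149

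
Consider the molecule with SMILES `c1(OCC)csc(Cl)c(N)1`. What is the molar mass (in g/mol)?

177.65 g/mol

Atom tally by fragment:
  thiophene ring core → C:4 H:4 S:1
  (− 3 ring H displaced by substituents)
  + OC2H5 → C:2 H:5 O:1
  + Cl → Cl:1
  + NH2 → N:1 H:2
Element totals:
  C: 6
  H: 8
  Cl: 1
  N: 1
  O: 1
  S: 1
Molecular formula: C6H8ClNOS.
  M = 6(12.011) + 8(1.008) + 35.45 + 14.007 + 15.999 + 32.06
    = 72.066 + 8.064 + 35.450 + 14.007 + 15.999 + 32.060 = 177.646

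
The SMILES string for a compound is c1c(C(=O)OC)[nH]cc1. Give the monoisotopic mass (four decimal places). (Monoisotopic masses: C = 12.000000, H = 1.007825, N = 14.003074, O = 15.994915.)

125.0477

Atom tally by fragment:
  pyrrole ring core → C:4 H:5 N:1
  (− 1 ring H displaced by substituents)
  + COOCH3 → C:2 H:3 O:2
Element totals:
  C: 6
  H: 7
  N: 1
  O: 2
Molecular formula: C6H7NO2.
  M = 6(12.0) + 7(1.007825) + 14.003074 + 2(15.994915)
    = 72.000000 + 7.054775 + 14.003074 + 31.989830 = 125.047679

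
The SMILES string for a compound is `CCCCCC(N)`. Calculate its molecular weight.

101.19 g/mol

Atom tally by fragment:
  CH3 → C:1 H:3
  CH2 → C:1 H:2
  CH2 → C:1 H:2
  CH2 → C:1 H:2
  CH2 → C:1 H:2
  CH2NH2 → C:1 H:4 N:1
Element totals:
  C: 6
  H: 15
  N: 1
Molecular formula: C6H15N.
  M = 6(12.011) + 15(1.008) + 14.007
    = 72.066 + 15.120 + 14.007 = 101.193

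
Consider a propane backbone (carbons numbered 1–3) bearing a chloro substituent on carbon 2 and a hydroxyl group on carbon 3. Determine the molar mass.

Atom tally by fragment:
  CH3 → C:1 H:3
  CH(Cl) → C:1 H:1 Cl:1
  CH2OH → C:1 H:3 O:1
Element totals:
  C: 3
  H: 7
  Cl: 1
  O: 1
Molecular formula: C3H7ClO.
  M = 3(12.011) + 7(1.008) + 35.45 + 15.999
    = 36.033 + 7.056 + 35.450 + 15.999 = 94.538

94.54 g/mol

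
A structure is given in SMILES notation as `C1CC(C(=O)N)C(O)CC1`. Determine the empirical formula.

Atom tally by fragment:
  cyclohexane ring core → C:6 H:12
  (− 2 ring H displaced by substituents)
  + CONH2 → C:1 H:2 O:1 N:1
  + OH → O:1 H:1
Element totals:
  C: 7
  H: 13
  N: 1
  O: 2
Molecular formula: C7H13NO2.
gcd of subscripts (7, 13, 1, 2) = 1, so the empirical formula equals the molecular formula.

C7H13NO2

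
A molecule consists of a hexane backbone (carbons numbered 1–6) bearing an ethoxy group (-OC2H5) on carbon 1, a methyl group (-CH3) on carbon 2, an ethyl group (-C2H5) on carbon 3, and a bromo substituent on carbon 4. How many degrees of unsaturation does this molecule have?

0

Atom tally by fragment:
  C2H5OCH2 → C:3 H:7 O:1
  CH(CH3) → C:2 H:4
  CH(C2H5) → C:3 H:6
  CH(Br) → C:1 H:1 Br:1
  CH2 → C:1 H:2
  CH3 → C:1 H:3
Element totals:
  C: 11
  H: 23
  Br: 1
  O: 1
Molecular formula: C11H23BrO.
DoU = (2C + 2 + N − H − X) / 2 = (2·11 + 2 + 0 − 23 − 1) / 2 = 0.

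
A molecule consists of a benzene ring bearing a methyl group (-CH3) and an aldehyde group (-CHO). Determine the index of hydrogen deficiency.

5

Atom tally by fragment:
  benzene ring core → C:6 H:6
  (− 2 ring H displaced by substituents)
  + CH3 → C:1 H:3
  + CHO → C:1 H:1 O:1
Element totals:
  C: 8
  H: 8
  O: 1
Molecular formula: C8H8O.
DoU = (2C + 2 + N − H − X) / 2 = (2·8 + 2 + 0 − 8 − 0) / 2 = 5.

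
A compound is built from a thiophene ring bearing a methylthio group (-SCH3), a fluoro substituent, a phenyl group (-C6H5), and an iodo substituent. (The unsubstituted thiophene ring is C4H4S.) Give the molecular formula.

C11H8FIS2

Atom tally by fragment:
  thiophene ring core → C:4 H:4 S:1
  (− 4 ring H displaced by substituents)
  + SCH3 → C:1 H:3 S:1
  + F → F:1
  + C6H5 → C:6 H:5
  + I → I:1
Element totals:
  C: 11
  H: 8
  F: 1
  I: 1
  S: 2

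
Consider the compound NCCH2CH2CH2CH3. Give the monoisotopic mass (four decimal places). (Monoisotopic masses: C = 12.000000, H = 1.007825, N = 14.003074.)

Atom tally by fragment:
  NCCH2 → C:2 H:2 N:1
  CH2 → C:1 H:2
  CH2 → C:1 H:2
  CH3 → C:1 H:3
Element totals:
  C: 5
  H: 9
  N: 1
Molecular formula: C5H9N.
  M = 5(12.0) + 9(1.007825) + 14.003074
    = 60.000000 + 9.070425 + 14.003074 = 83.073499

83.0735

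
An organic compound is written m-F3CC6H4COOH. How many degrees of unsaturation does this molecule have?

Atom tally by fragment:
  benzene ring core → C:6 H:6
  (− 2 ring H displaced by substituents)
  + CF3 → C:1 F:3
  + COOH → C:1 H:1 O:2
Element totals:
  C: 8
  H: 5
  F: 3
  O: 2
Molecular formula: C8H5F3O2.
DoU = (2C + 2 + N − H − X) / 2 = (2·8 + 2 + 0 − 5 − 3) / 2 = 5.

5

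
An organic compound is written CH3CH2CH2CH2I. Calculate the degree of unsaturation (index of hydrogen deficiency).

0

Atom tally by fragment:
  CH3 → C:1 H:3
  CH2 → C:1 H:2
  CH2 → C:1 H:2
  CH2I → C:1 H:2 I:1
Element totals:
  C: 4
  H: 9
  I: 1
Molecular formula: C4H9I.
DoU = (2C + 2 + N − H − X) / 2 = (2·4 + 2 + 0 − 9 − 1) / 2 = 0.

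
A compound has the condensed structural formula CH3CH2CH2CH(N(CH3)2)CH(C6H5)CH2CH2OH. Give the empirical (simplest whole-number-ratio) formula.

Element totals:
  C: 15
  H: 25
  N: 1
  O: 1
Molecular formula: C15H25NO.
gcd of subscripts (15, 25, 1, 1) = 1, so the empirical formula equals the molecular formula.

C15H25NO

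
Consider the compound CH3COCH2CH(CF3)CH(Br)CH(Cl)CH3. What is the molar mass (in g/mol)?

295.52 g/mol

Atom tally by fragment:
  CH3COCH2 → C:3 H:5 O:1
  CH(CF3) → C:2 H:1 F:3
  CH(Br) → C:1 H:1 Br:1
  CH(Cl) → C:1 H:1 Cl:1
  CH3 → C:1 H:3
Element totals:
  C: 8
  H: 11
  Br: 1
  Cl: 1
  F: 3
  O: 1
Molecular formula: C8H11BrClF3O.
  M = 8(12.011) + 11(1.008) + 79.904 + 35.45 + 3(18.998) + 15.999
    = 96.088 + 11.088 + 79.904 + 35.450 + 56.994 + 15.999 = 295.523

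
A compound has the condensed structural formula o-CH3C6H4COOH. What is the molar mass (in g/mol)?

136.15 g/mol

Element totals:
  C: 8
  H: 8
  O: 2
Molecular formula: C8H8O2.
  M = 8(12.011) + 8(1.008) + 2(15.999)
    = 96.088 + 8.064 + 31.998 = 136.150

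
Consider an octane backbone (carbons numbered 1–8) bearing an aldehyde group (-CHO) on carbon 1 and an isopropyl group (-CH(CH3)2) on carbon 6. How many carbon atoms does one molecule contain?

Atom tally by fragment:
  OHCCH2 → C:2 H:3 O:1
  CH2 → C:1 H:2
  CH2 → C:1 H:2
  CH2 → C:1 H:2
  CH2 → C:1 H:2
  CH(CH(CH3)2) → C:4 H:8
  CH2 → C:1 H:2
  CH3 → C:1 H:3
Element totals:
  C: 12
  H: 24
  O: 1

12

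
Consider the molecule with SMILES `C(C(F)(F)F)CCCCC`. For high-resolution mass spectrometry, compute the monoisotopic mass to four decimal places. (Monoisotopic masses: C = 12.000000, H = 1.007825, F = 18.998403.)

154.0969

Atom tally by fragment:
  F3CCH2 → C:2 H:2 F:3
  CH2 → C:1 H:2
  CH2 → C:1 H:2
  CH2 → C:1 H:2
  CH2 → C:1 H:2
  CH3 → C:1 H:3
Element totals:
  C: 7
  H: 13
  F: 3
Molecular formula: C7H13F3.
  M = 7(12.0) + 13(1.007825) + 3(18.998403)
    = 84.000000 + 13.101725 + 56.995209 = 154.096934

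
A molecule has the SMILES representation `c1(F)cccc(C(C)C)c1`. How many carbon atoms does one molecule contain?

Atom tally by fragment:
  benzene ring core → C:6 H:6
  (− 2 ring H displaced by substituents)
  + F → F:1
  + CH(CH3)2 → C:3 H:7
Element totals:
  C: 9
  H: 11
  F: 1

9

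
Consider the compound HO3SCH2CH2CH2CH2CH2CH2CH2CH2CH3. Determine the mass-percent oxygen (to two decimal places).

Atom tally by fragment:
  HO3SCH2 → C:1 H:3 S:1 O:3
  CH2 → C:1 H:2
  CH2 → C:1 H:2
  CH2 → C:1 H:2
  CH2 → C:1 H:2
  CH2 → C:1 H:2
  CH2 → C:1 H:2
  CH2 → C:1 H:2
  CH3 → C:1 H:3
Element totals:
  C: 9
  H: 20
  O: 3
  S: 1
Molecular formula: C9H20O3S.
Molar mass = 208.316 g/mol.
Mass from O: 3 × 15.999 = 47.997 g/mol.
%O = 47.997 / 208.316 × 100 = 23.04%.

23.04%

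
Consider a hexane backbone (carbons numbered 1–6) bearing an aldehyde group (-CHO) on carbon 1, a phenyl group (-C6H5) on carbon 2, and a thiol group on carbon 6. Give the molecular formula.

C13H18OS

Atom tally by fragment:
  OHCCH2 → C:2 H:3 O:1
  CH(C6H5) → C:7 H:6
  CH2 → C:1 H:2
  CH2 → C:1 H:2
  CH2 → C:1 H:2
  CH2SH → C:1 H:3 S:1
Element totals:
  C: 13
  H: 18
  O: 1
  S: 1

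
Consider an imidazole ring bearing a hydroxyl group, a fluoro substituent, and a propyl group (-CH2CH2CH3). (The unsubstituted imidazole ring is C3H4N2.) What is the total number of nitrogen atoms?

Atom tally by fragment:
  imidazole ring core → C:3 H:4 N:2
  (− 3 ring H displaced by substituents)
  + OH → O:1 H:1
  + F → F:1
  + CH2CH2CH3 → C:3 H:7
Element totals:
  C: 6
  H: 9
  F: 1
  N: 2
  O: 1

2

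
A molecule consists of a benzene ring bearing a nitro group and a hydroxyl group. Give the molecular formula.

C6H5NO3

Atom tally by fragment:
  benzene ring core → C:6 H:6
  (− 2 ring H displaced by substituents)
  + NO2 → N:1 O:2
  + OH → O:1 H:1
Element totals:
  C: 6
  H: 5
  N: 1
  O: 3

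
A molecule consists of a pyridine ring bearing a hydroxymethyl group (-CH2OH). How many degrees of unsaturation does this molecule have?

Atom tally by fragment:
  pyridine ring core → C:5 H:5 N:1
  (− 1 ring H displaced by substituents)
  + CH2OH → C:1 H:3 O:1
Element totals:
  C: 6
  H: 7
  N: 1
  O: 1
Molecular formula: C6H7NO.
DoU = (2C + 2 + N − H − X) / 2 = (2·6 + 2 + 1 − 7 − 0) / 2 = 4.

4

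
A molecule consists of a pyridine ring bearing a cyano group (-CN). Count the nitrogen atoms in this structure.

Atom tally by fragment:
  pyridine ring core → C:5 H:5 N:1
  (− 1 ring H displaced by substituents)
  + CN → C:1 N:1
Element totals:
  C: 6
  H: 4
  N: 2

2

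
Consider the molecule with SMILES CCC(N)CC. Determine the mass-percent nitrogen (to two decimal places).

16.07%

Atom tally by fragment:
  CH3 → C:1 H:3
  CH2 → C:1 H:2
  CH(NH2) → C:1 H:3 N:1
  CH2 → C:1 H:2
  CH3 → C:1 H:3
Element totals:
  C: 5
  H: 13
  N: 1
Molecular formula: C5H13N.
Molar mass = 87.166 g/mol.
Mass from N: 1 × 14.007 = 14.007 g/mol.
%N = 14.007 / 87.166 × 100 = 16.07%.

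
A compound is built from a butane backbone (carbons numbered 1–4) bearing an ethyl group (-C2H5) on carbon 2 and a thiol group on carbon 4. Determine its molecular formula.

Atom tally by fragment:
  CH3 → C:1 H:3
  CH(C2H5) → C:3 H:6
  CH2 → C:1 H:2
  CH2SH → C:1 H:3 S:1
Element totals:
  C: 6
  H: 14
  S: 1

C6H14S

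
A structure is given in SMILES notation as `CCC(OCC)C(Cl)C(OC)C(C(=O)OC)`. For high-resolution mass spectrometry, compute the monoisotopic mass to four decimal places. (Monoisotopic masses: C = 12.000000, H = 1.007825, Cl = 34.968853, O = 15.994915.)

252.1128

Atom tally by fragment:
  CH3 → C:1 H:3
  CH2 → C:1 H:2
  CH(OC2H5) → C:3 H:6 O:1
  CH(Cl) → C:1 H:1 Cl:1
  CH(OCH3) → C:2 H:4 O:1
  CH2COOCH3 → C:3 H:5 O:2
Element totals:
  C: 11
  H: 21
  Cl: 1
  O: 4
Molecular formula: C11H21ClO4.
  M = 11(12.0) + 21(1.007825) + 34.968853 + 4(15.994915)
    = 132.000000 + 21.164325 + 34.968853 + 63.979660 = 252.112838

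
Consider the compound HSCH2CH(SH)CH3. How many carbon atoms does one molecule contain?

Atom tally by fragment:
  HSCH2 → C:1 H:3 S:1
  CH(SH) → C:1 H:2 S:1
  CH3 → C:1 H:3
Element totals:
  C: 3
  H: 8
  S: 2

3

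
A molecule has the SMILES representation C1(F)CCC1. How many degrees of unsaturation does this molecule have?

Atom tally by fragment:
  cyclobutane ring core → C:4 H:8
  (− 1 ring H displaced by substituents)
  + F → F:1
Element totals:
  C: 4
  H: 7
  F: 1
Molecular formula: C4H7F.
DoU = (2C + 2 + N − H − X) / 2 = (2·4 + 2 + 0 − 7 − 1) / 2 = 1.

1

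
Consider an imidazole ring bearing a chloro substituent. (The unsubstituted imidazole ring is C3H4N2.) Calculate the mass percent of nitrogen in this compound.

27.33%

Atom tally by fragment:
  imidazole ring core → C:3 H:4 N:2
  (− 1 ring H displaced by substituents)
  + Cl → Cl:1
Element totals:
  C: 3
  H: 3
  Cl: 1
  N: 2
Molecular formula: C3H3ClN2.
Molar mass = 102.521 g/mol.
Mass from N: 2 × 14.007 = 28.014 g/mol.
%N = 28.014 / 102.521 × 100 = 27.33%.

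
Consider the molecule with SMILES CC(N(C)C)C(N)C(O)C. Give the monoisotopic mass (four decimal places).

Atom tally by fragment:
  CH3 → C:1 H:3
  CH(N(CH3)2) → C:3 H:7 N:1
  CH(NH2) → C:1 H:3 N:1
  CH(OH) → C:1 H:2 O:1
  CH3 → C:1 H:3
Element totals:
  C: 7
  H: 18
  N: 2
  O: 1
Molecular formula: C7H18N2O.
  M = 7(12.0) + 18(1.007825) + 2(14.003074) + 15.994915
    = 84.000000 + 18.140850 + 28.006148 + 15.994915 = 146.141913

146.1419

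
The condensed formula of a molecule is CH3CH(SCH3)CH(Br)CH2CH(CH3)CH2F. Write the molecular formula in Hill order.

C8H16BrFS

Element totals:
  C: 8
  H: 16
  Br: 1
  F: 1
  S: 1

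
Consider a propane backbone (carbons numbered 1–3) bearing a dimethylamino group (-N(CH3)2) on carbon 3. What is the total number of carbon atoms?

5

Atom tally by fragment:
  CH3 → C:1 H:3
  CH2 → C:1 H:2
  CH2N(CH3)2 → C:3 H:8 N:1
Element totals:
  C: 5
  H: 13
  N: 1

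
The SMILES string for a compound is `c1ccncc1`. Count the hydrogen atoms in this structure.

Atom tally by fragment:
  pyridine ring core → C:5 H:5 N:1
Element totals:
  C: 5
  H: 5
  N: 1

5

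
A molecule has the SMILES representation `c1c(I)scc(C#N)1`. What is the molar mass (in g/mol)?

235.04 g/mol

Atom tally by fragment:
  thiophene ring core → C:4 H:4 S:1
  (− 2 ring H displaced by substituents)
  + I → I:1
  + CN → C:1 N:1
Element totals:
  C: 5
  H: 2
  I: 1
  N: 1
  S: 1
Molecular formula: C5H2INS.
  M = 5(12.011) + 2(1.008) + 126.904 + 14.007 + 32.06
    = 60.055 + 2.016 + 126.904 + 14.007 + 32.060 = 235.042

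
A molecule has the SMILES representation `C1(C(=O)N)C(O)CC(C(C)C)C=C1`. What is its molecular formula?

C10H17NO2

Atom tally by fragment:
  cyclohexene ring core → C:6 H:10
  (− 3 ring H displaced by substituents)
  + CONH2 → C:1 H:2 O:1 N:1
  + OH → O:1 H:1
  + CH(CH3)2 → C:3 H:7
Element totals:
  C: 10
  H: 17
  N: 1
  O: 2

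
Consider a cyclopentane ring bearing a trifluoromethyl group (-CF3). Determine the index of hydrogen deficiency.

Atom tally by fragment:
  cyclopentane ring core → C:5 H:10
  (− 1 ring H displaced by substituents)
  + CF3 → C:1 F:3
Element totals:
  C: 6
  H: 9
  F: 3
Molecular formula: C6H9F3.
DoU = (2C + 2 + N − H − X) / 2 = (2·6 + 2 + 0 − 9 − 3) / 2 = 1.

1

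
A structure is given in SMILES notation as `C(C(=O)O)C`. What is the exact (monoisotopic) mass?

74.0368

Atom tally by fragment:
  HOOCCH2 → C:2 H:3 O:2
  CH3 → C:1 H:3
Element totals:
  C: 3
  H: 6
  O: 2
Molecular formula: C3H6O2.
  M = 3(12.0) + 6(1.007825) + 2(15.994915)
    = 36.000000 + 6.046950 + 31.989830 = 74.036780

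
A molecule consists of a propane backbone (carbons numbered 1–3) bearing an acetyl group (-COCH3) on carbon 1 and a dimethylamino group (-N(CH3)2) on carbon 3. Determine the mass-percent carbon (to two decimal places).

Atom tally by fragment:
  CH3COCH2 → C:3 H:5 O:1
  CH2 → C:1 H:2
  CH2N(CH3)2 → C:3 H:8 N:1
Element totals:
  C: 7
  H: 15
  N: 1
  O: 1
Molecular formula: C7H15NO.
Molar mass = 129.203 g/mol.
Mass from C: 7 × 12.011 = 84.077 g/mol.
%C = 84.077 / 129.203 × 100 = 65.07%.

65.07%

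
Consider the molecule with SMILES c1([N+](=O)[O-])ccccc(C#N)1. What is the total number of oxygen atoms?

2

Atom tally by fragment:
  benzene ring core → C:6 H:6
  (− 2 ring H displaced by substituents)
  + NO2 → N:1 O:2
  + CN → C:1 N:1
Element totals:
  C: 7
  H: 4
  N: 2
  O: 2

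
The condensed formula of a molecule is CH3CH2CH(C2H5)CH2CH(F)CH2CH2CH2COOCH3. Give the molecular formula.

C12H23FO2

Element totals:
  C: 12
  H: 23
  F: 1
  O: 2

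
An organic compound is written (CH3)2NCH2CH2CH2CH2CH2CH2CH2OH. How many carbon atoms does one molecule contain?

Atom tally by fragment:
  (CH3)2NCH2 → C:3 H:8 N:1
  CH2 → C:1 H:2
  CH2 → C:1 H:2
  CH2 → C:1 H:2
  CH2 → C:1 H:2
  CH2CH2OH → C:2 H:5 O:1
Element totals:
  C: 9
  H: 21
  N: 1
  O: 1

9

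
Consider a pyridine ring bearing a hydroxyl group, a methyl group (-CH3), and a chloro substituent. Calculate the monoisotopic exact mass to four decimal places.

Atom tally by fragment:
  pyridine ring core → C:5 H:5 N:1
  (− 3 ring H displaced by substituents)
  + OH → O:1 H:1
  + CH3 → C:1 H:3
  + Cl → Cl:1
Element totals:
  C: 6
  H: 6
  Cl: 1
  N: 1
  O: 1
Molecular formula: C6H6ClNO.
  M = 6(12.0) + 6(1.007825) + 34.968853 + 14.003074 + 15.994915
    = 72.000000 + 6.046950 + 34.968853 + 14.003074 + 15.994915 = 143.013792

143.0138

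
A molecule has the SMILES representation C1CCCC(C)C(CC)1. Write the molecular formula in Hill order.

Atom tally by fragment:
  cyclohexane ring core → C:6 H:12
  (− 2 ring H displaced by substituents)
  + CH3 → C:1 H:3
  + C2H5 → C:2 H:5
Element totals:
  C: 9
  H: 18

C9H18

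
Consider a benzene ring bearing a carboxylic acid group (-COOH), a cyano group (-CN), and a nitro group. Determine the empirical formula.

Atom tally by fragment:
  benzene ring core → C:6 H:6
  (− 3 ring H displaced by substituents)
  + COOH → C:1 H:1 O:2
  + CN → C:1 N:1
  + NO2 → N:1 O:2
Element totals:
  C: 8
  H: 4
  N: 2
  O: 4
Molecular formula: C8H4N2O4.
gcd of subscripts = 2; dividing each by 2:
  C: 8/2 = 4
  H: 4/2 = 2
  N: 2/2 = 1
  O: 4/2 = 2

C4H2NO2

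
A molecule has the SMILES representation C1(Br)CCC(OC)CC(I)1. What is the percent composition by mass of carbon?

Atom tally by fragment:
  cyclohexane ring core → C:6 H:12
  (− 3 ring H displaced by substituents)
  + Br → Br:1
  + OCH3 → C:1 H:3 O:1
  + I → I:1
Element totals:
  C: 7
  H: 12
  Br: 1
  I: 1
  O: 1
Molecular formula: C7H12BrIO.
Molar mass = 318.980 g/mol.
Mass from C: 7 × 12.011 = 84.077 g/mol.
%C = 84.077 / 318.980 × 100 = 26.36%.

26.36%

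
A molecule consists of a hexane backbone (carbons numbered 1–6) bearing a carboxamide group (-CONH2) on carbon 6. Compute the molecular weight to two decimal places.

129.20 g/mol

Atom tally by fragment:
  CH3 → C:1 H:3
  CH2 → C:1 H:2
  CH2 → C:1 H:2
  CH2 → C:1 H:2
  CH2 → C:1 H:2
  CH2CONH2 → C:2 H:4 O:1 N:1
Element totals:
  C: 7
  H: 15
  N: 1
  O: 1
Molecular formula: C7H15NO.
  M = 7(12.011) + 15(1.008) + 14.007 + 15.999
    = 84.077 + 15.120 + 14.007 + 15.999 = 129.203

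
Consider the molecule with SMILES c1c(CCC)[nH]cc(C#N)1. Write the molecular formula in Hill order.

Atom tally by fragment:
  pyrrole ring core → C:4 H:5 N:1
  (− 2 ring H displaced by substituents)
  + CH2CH2CH3 → C:3 H:7
  + CN → C:1 N:1
Element totals:
  C: 8
  H: 10
  N: 2

C8H10N2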